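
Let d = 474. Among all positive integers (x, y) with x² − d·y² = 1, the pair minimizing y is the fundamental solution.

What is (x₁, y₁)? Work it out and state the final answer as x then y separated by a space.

√474 = [21; 1,3,2,1,1,…,3,1,42, …], period ℓ=14 (even) → k=13
k=0  a_k=21  p_k/q_k = 21/1
k=1  a_k=1  p_k/q_k = 22/1
k=2  a_k=3  p_k/q_k = 87/4
k=3  a_k=2  p_k/q_k = 196/9
k=4  a_k=1  p_k/q_k = 283/13
k=5  a_k=1  p_k/q_k = 479/22
k=6  a_k=1  p_k/q_k = 762/35
k=7  a_k=6  p_k/q_k = 5051/232
…
k=9  a_k=1  p_k/q_k = 10864/499
k=10  a_k=1  p_k/q_k = 16677/766
…
k=12  a_k=3  p_k/q_k = 149331/6859
k=13  a_k=1  p_k/q_k = 193549/8890
fundamental: x₁=193549, y₁=8890  (since 37461215401 − 474·79032100 = 1)

193549 8890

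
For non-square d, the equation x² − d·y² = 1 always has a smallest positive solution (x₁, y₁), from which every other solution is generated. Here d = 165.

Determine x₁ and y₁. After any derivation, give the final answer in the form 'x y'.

1079 84

d=165: √d = [12; 1,5,2,5,1,24] (ℓ=6, even), read p_5/q_5
i=0: a=12 ⇒ p=12, q=1
…
i=3: a=2 ⇒ p=167, q=13
i=4: a=5 ⇒ p=912, q=71
i=5: a=1 ⇒ p=1079, q=84
fundamental: x₁=1079, y₁=84  (since 1164241 − 165·7056 = 1)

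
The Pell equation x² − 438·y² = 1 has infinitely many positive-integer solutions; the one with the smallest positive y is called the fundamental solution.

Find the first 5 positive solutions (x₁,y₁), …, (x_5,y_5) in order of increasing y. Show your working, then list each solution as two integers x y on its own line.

293 14
171697 8204
100614149 4807530
58959719617 2817204376
34550295081413 1650876956806

d=438: √d = [20; 1,12,1,40] (ℓ=4, even), read p_3/q_3
i=0: a=20 ⇒ p=20, q=1
…
i=2: a=12 ⇒ p=272, q=13
i=3: a=1 ⇒ p=293, q=14
→ (293, 14).  Check: 293²=85849, 438·14²=85848, difference 1.
(x_2, y_2) = (293·293 + 438·14·14, 293·14 + 14·293) = (171697, 8204)
(x_3, y_3) = (293·171697 + 438·14·8204, 293·8204 + 14·171697) = (100614149, 4807530)
(x_4, y_4) = (293·100614149 + 438·14·4807530, 293·4807530 + 14·100614149) = (58959719617, 2817204376)
(x_5, y_5) = (293·58959719617 + 438·14·2817204376, 293·2817204376 + 14·58959719617) = (34550295081413, 1650876956806)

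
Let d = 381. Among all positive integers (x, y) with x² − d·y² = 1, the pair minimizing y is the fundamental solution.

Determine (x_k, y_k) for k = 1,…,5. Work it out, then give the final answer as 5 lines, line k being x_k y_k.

d=381: √d = [19; 1,1,12,1,1,38] (ℓ=6, even), read p_5/q_5
i=0: a=19 ⇒ p=19, q=1
…
i=2: a=1 ⇒ p=39, q=2
…
i=4: a=1 ⇒ p=527, q=27
i=5: a=1 ⇒ p=1015, q=52
(x₁, y₁) = (1015, 52);  1015² − 381·52² = 1 ✓
(1015+52√381)^2 = 2060449 + 105560√381
(1015+52√381)^3 = 4182710455 + 214286748√381
(1015+52√381)^4 = 8490900163201 + 435001992880√381
(1015+52√381)^5 = 17236523148587575 + 883053831259652√381

1015 52
2060449 105560
4182710455 214286748
8490900163201 435001992880
17236523148587575 883053831259652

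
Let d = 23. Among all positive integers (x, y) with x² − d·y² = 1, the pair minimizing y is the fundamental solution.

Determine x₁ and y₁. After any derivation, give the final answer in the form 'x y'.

√23 = [4; 1,3,1,8, …], period ℓ=4 (even) → k=3
i=0: a=4 ⇒ p=4, q=1
i=1: a=1 ⇒ p=5, q=1
i=2: a=3 ⇒ p=19, q=4
i=3: a=1 ⇒ p=24, q=5
(x₁, y₁) = (24, 5);  24² − 23·5² = 1 ✓

24 5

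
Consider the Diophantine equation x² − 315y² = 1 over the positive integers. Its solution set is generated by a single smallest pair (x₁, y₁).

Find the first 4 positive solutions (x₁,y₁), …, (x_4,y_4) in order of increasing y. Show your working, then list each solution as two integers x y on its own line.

71 4
10081 568
1431431 80652
203253121 11452016

d=315: √d = [17; 1,2,1,34] (ℓ=4, even), read p_3/q_3
a_0=17:  p_0=17·1+0=17,  q_0=17·0+1=1
…
a_2=2:  p_2=2·18+17=53,  q_2=2·1+1=3
a_3=1:  p_3=1·53+18=71,  q_3=1·3+1=4
fundamental: x₁=71, y₁=4  (since 5041 − 315·16 = 1)
(x_2, y_2) = (71·71 + 315·4·4, 71·4 + 4·71) = (10081, 568)
(x_3, y_3) = (71·10081 + 315·4·568, 71·568 + 4·10081) = (1431431, 80652)
(x_4, y_4) = (71·1431431 + 315·4·80652, 71·80652 + 4·1431431) = (203253121, 11452016)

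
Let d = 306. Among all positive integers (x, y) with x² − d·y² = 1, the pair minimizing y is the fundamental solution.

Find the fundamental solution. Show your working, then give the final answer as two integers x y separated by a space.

35 2

√306 → a₀=17, period (2,34); ℓ=2 even so k=1
i=0: a=17 ⇒ p=17, q=1
i=1: a=2 ⇒ p=35, q=2
fundamental: x₁=35, y₁=2  (since 1225 − 306·4 = 1)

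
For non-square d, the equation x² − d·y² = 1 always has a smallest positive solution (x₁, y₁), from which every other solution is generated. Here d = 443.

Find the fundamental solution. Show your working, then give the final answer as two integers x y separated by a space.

[21; 21,42] for √443; ℓ=2 ⇒ convergent index 1
step 0: (21, 1)  from 21·(1,0) + (0,1)
step 1: (442, 21)  from 21·(21,1) + (1,0)
fundamental: x₁=442, y₁=21  (since 195364 − 443·441 = 1)

442 21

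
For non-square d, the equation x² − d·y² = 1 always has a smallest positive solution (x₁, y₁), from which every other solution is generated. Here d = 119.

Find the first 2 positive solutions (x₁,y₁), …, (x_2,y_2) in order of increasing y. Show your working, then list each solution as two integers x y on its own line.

120 11
28799 2640

√119 → a₀=10, period (1,9,1,20); ℓ=4 even so k=3
a_0=10:  p_0=10·1+0=10,  q_0=10·0+1=1
…
a_2=9:  p_2=9·11+10=109,  q_2=9·1+1=10
a_3=1:  p_3=1·109+11=120,  q_3=1·10+1=11
→ (120, 11).  Check: 120²=14400, 119·11²=14399, difference 1.
(120+11√119)^2 = 28799 + 2640√119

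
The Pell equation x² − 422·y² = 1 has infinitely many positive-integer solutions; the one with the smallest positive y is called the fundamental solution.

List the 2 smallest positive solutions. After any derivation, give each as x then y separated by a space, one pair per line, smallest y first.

√422 = [20; 1,1,5,2,1,…,1,1,40, …], period ℓ=14 (even) → k=13
k=0  a_k=20  p_k/q_k = 20/1
…
k=5  a_k=1  p_k/q_k = 719/35
k=6  a_k=3  p_k/q_k = 2650/129
…
k=12  a_k=1  p_k/q_k = 3810680/185501
k=13  a_k=1  p_k/q_k = 7022501/341850
fundamental: x₁=7022501, y₁=341850  (since 49315520295001 − 422·116861422500 = 1)
(x_2, y_2) = (7022501·7022501 + 422·341850·341850, 7022501·341850 + 341850·7022501) = (98631040590001, 4801283933700)

7022501 341850
98631040590001 4801283933700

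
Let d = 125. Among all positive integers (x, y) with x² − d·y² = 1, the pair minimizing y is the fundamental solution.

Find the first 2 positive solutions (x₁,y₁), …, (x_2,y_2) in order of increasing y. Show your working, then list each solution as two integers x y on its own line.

930249 83204
1730726404001 154800875592

d=125: √d = [11; 5,1,1,5,22] (ℓ=5, odd), read p_9/q_9
step 0: (11, 1)  from 11·(1,0) + (0,1)
step 1: (56, 5)  from 5·(11,1) + (1,0)
step 2: (67, 6)  from 1·(56,5) + (11,1)
…
step 4: (682, 61)  from 5·(123,11) + (67,6)
…
step 6: (76317, 6826)  from 5·(15127,1353) + (682,61)
step 7: (91444, 8179)  from 1·(76317,6826) + (15127,1353)
step 8: (167761, 15005)  from 1·(91444,8179) + (76317,6826)
step 9: (930249, 83204)  from 5·(167761,15005) + (91444,8179)
(x₁, y₁) = (930249, 83204);  930249² − 125·83204² = 1 ✓
n=2: (930249,83204)∘(930249,83204) = (930249·930249+125·83204·83204, 930249·83204+83204·930249) = (1730726404001,154800875592)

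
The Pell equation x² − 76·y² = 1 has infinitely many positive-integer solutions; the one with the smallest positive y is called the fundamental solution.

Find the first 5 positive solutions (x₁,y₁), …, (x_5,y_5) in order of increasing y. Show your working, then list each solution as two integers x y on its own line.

57799 6630
6681448801 766414740
772362118440199 88596011107890
89283516160768675201 10241521691283453480
10320995900380175197444999 1183899424380388644273150

√76 → a₀=8, period (1,2,1,1,5,4,5,1,1,2,1,16); ℓ=12 even so k=11
k=0  a_k=8  p_k/q_k = 8/1
k=1  a_k=1  p_k/q_k = 9/1
k=2  a_k=2  p_k/q_k = 26/3
k=3  a_k=1  p_k/q_k = 35/4
k=4  a_k=1  p_k/q_k = 61/7
…
k=10  a_k=2  p_k/q_k = 41488/4759
k=11  a_k=1  p_k/q_k = 57799/6630
(x₁, y₁) = (57799, 6630);  57799² − 76·6630² = 1 ✓
(57799+6630√76)^2 = 6681448801 + 766414740√76
(57799+6630√76)^3 = 772362118440199 + 88596011107890√76
(57799+6630√76)^4 = 89283516160768675201 + 10241521691283453480√76
(57799+6630√76)^5 = 10320995900380175197444999 + 1183899424380388644273150√76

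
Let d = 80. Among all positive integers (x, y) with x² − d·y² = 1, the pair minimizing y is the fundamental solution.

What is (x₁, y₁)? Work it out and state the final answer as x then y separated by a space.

9 1

√80 → a₀=8, period (1,16); ℓ=2 even so k=1
a_0=8:  p_0=8·1+0=8,  q_0=8·0+1=1
a_1=1:  p_1=1·8+1=9,  q_1=1·1+0=1
→ (9, 1).  Check: 9²=81, 80·1²=80, difference 1.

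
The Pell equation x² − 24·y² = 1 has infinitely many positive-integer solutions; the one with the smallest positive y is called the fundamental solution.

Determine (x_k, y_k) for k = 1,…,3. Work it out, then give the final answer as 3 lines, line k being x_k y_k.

√24 → a₀=4, period (1,8); ℓ=2 even so k=1
i=0: a=4 ⇒ p=4, q=1
i=1: a=1 ⇒ p=5, q=1
(x₁, y₁) = (5, 1);  5² − 24·1² = 1 ✓
k=2:  x_2 = 5·5+24·1·1 = 49,  y_2 = 5·1+1·5 = 10
k=3:  x_3 = 5·49+24·1·10 = 485,  y_3 = 5·10+1·49 = 99

5 1
49 10
485 99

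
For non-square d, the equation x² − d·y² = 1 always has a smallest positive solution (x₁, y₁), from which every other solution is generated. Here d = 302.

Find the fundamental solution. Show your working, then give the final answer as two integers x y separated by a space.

4276623 246092

[17; 2,1,1,1,4,…,1,2,34] for √302; ℓ=16 ⇒ convergent index 15
a_0=17:  p_0=17·1+0=17,  q_0=17·0+1=1
…
a_2=1:  p_2=1·35+17=52,  q_2=1·2+1=3
…
a_4=1:  p_4=1·87+52=139,  q_4=1·5+3=8
a_5=4:  p_5=4·139+87=643,  q_5=4·8+5=37
…
a_7=1:  p_7=1·1425+643=2068,  q_7=1·82+37=119
a_8=16:  p_8=16·2068+1425=34513,  q_8=16·119+82=1986
…
a_11=4:  p_11=4·107675+36581=467281,  q_11=4·6196+2105=26889
a_12=1:  p_12=1·467281+107675=574956,  q_12=1·26889+6196=33085
a_13=1:  p_13=1·574956+467281=1042237,  q_13=1·33085+26889=59974
a_14=1:  p_14=1·1042237+574956=1617193,  q_14=1·59974+33085=93059
a_15=2:  p_15=2·1617193+1042237=4276623,  q_15=2·93059+59974=246092
→ (4276623, 246092).  Check: 4276623²=18289504284129, 302·246092²=18289504284128, difference 1.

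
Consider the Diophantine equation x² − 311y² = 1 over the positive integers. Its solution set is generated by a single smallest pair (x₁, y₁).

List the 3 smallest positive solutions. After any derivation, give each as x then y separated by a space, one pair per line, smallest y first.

√311 = [17; 1,1,1,2,1,…,1,1,34, …], period ℓ=16 (even) → k=15
a_0=17:  p_0=17·1+0=17,  q_0=17·0+1=1
a_1=1:  p_1=1·17+1=18,  q_1=1·1+0=1
…
a_3=1:  p_3=1·35+18=53,  q_3=1·2+1=3
…
a_8=17:  p_8=17·4109+1305=71158,  q_8=17·233+74=4035
…
a_11=1:  p_11=1·1376656+217583=1594239,  q_11=1·78063+12338=90401
…
a_14=1:  p_14=1·6159373+4565134=10724507,  q_14=1·349266+258865=608131
a_15=1:  p_15=1·10724507+6159373=16883880,  q_15=1·608131+349266=957397
→ (16883880, 957397).  Check: 16883880²=285065403854400, 311·957397²=285065403854399, difference 1.
(x_2, y_2) = (16883880·16883880 + 311·957397·957397, 16883880·957397 + 957397·16883880) = (570130807708799, 32329152120720)
(x_3, y_3) = (16883880·570130807708799 + 311·957397·32329152120720, 16883880·32329152120720 + 957397·570130807708799) = (19252040283316857636360, 1091683049815963029803)

16883880 957397
570130807708799 32329152120720
19252040283316857636360 1091683049815963029803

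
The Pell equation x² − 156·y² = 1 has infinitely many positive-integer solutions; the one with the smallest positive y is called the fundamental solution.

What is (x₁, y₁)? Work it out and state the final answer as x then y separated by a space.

√156 → a₀=12, period (2,24); ℓ=2 even so k=1
a_0=12:  p_0=12·1+0=12,  q_0=12·0+1=1
a_1=2:  p_1=2·12+1=25,  q_1=2·1+0=2
(x₁, y₁) = (25, 2);  25² − 156·2² = 1 ✓

25 2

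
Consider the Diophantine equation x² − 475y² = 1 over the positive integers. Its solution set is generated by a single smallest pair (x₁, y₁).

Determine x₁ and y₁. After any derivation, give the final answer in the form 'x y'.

57799 2652

[21; 1,3,1,6,2,6,1,3,1,42] for √475; ℓ=10 ⇒ convergent index 9
k=0  a_k=21  p_k/q_k = 21/1
k=1  a_k=1  p_k/q_k = 22/1
…
k=3  a_k=1  p_k/q_k = 109/5
…
k=5  a_k=2  p_k/q_k = 1591/73
…
k=8  a_k=3  p_k/q_k = 45921/2107
k=9  a_k=1  p_k/q_k = 57799/2652
→ (57799, 2652).  Check: 57799²=3340724401, 475·2652²=3340724400, difference 1.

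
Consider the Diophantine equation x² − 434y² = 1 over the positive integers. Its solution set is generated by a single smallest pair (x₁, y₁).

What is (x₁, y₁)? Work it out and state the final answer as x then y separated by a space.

√434 = [20; 1,4,1,40, …], period ℓ=4 (even) → k=3
k=0  a_k=20  p_k/q_k = 20/1
k=1  a_k=1  p_k/q_k = 21/1
k=2  a_k=4  p_k/q_k = 104/5
k=3  a_k=1  p_k/q_k = 125/6
→ (125, 6).  Check: 125²=15625, 434·6²=15624, difference 1.

125 6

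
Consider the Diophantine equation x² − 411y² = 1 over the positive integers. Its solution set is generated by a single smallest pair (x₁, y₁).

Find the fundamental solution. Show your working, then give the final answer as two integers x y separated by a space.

49730 2453

d=411: √d = [20; 3,1,1,1,19,1,1,1,3,40] (ℓ=10, even), read p_9/q_9
k=0  a_k=20  p_k/q_k = 20/1
k=1  a_k=3  p_k/q_k = 61/3
…
k=3  a_k=1  p_k/q_k = 142/7
k=4  a_k=1  p_k/q_k = 223/11
…
k=8  a_k=1  p_k/q_k = 13583/670
k=9  a_k=3  p_k/q_k = 49730/2453
fundamental: x₁=49730, y₁=2453  (since 2473072900 − 411·6017209 = 1)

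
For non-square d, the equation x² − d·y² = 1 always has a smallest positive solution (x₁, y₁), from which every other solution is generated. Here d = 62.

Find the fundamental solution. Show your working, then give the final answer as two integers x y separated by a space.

63 8

√62 → a₀=7, period (1,6,1,14); ℓ=4 even so k=3
k=0  a_k=7  p_k/q_k = 7/1
k=1  a_k=1  p_k/q_k = 8/1
k=2  a_k=6  p_k/q_k = 55/7
k=3  a_k=1  p_k/q_k = 63/8
(x₁, y₁) = (63, 8);  63² − 62·8² = 1 ✓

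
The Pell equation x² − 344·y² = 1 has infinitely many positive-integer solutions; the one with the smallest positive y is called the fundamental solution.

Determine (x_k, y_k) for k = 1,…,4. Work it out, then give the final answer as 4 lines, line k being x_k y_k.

√344 = [18; 1,1,4,1,3,1,4,1,1,36, …], period ℓ=10 (even) → k=9
i=0: a=18 ⇒ p=18, q=1
i=1: a=1 ⇒ p=19, q=1
i=2: a=1 ⇒ p=37, q=2
i=3: a=4 ⇒ p=167, q=9
i=4: a=1 ⇒ p=204, q=11
i=5: a=3 ⇒ p=779, q=42
…
i=7: a=4 ⇒ p=4711, q=254
i=8: a=1 ⇒ p=5694, q=307
i=9: a=1 ⇒ p=10405, q=561
(x₁, y₁) = (10405, 561);  10405² − 344·561² = 1 ✓
k=2:  x_2 = 10405·10405+344·561·561 = 216528049,  y_2 = 10405·561+561·10405 = 11674410
k=3:  x_3 = 10405·216528049+344·561·11674410 = 4505948689285,  y_3 = 10405·11674410+561·216528049 = 242944471539
k=4:  x_4 = 10405·4505948689285+344·561·242944471539 = 93768792007492801,  y_4 = 10405·242944471539+561·4505948689285 = 5055674441052180

10405 561
216528049 11674410
4505948689285 242944471539
93768792007492801 5055674441052180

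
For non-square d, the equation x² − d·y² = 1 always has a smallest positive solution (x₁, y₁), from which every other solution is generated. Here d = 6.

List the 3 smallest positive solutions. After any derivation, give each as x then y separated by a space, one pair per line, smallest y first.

[2; 2,4] for √6; ℓ=2 ⇒ convergent index 1
i=0: a=2 ⇒ p=2, q=1
i=1: a=2 ⇒ p=5, q=2
(x₁, y₁) = (5, 2);  5² − 6·2² = 1 ✓
k=2:  x_2 = 5·5+6·2·2 = 49,  y_2 = 5·2+2·5 = 20
k=3:  x_3 = 5·49+6·2·20 = 485,  y_3 = 5·20+2·49 = 198

5 2
49 20
485 198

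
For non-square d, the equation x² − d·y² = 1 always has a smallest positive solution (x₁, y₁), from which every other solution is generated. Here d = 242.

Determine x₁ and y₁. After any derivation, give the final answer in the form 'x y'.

19601 1260

[15; 1,1,3,1,14,1,3,1,1,30] for √242; ℓ=10 ⇒ convergent index 9
k=0  a_k=15  p_k/q_k = 15/1
k=1  a_k=1  p_k/q_k = 16/1
…
k=3  a_k=3  p_k/q_k = 109/7
…
k=5  a_k=14  p_k/q_k = 2069/133
k=6  a_k=1  p_k/q_k = 2209/142
k=7  a_k=3  p_k/q_k = 8696/559
k=8  a_k=1  p_k/q_k = 10905/701
k=9  a_k=1  p_k/q_k = 19601/1260
fundamental: x₁=19601, y₁=1260  (since 384199201 − 242·1587600 = 1)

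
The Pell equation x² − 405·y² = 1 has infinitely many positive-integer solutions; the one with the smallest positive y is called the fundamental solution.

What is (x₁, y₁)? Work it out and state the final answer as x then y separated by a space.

161 8

√405 → a₀=20, period (8,40); ℓ=2 even so k=1
k=0  a_k=20  p_k/q_k = 20/1
k=1  a_k=8  p_k/q_k = 161/8
→ (161, 8).  Check: 161²=25921, 405·8²=25920, difference 1.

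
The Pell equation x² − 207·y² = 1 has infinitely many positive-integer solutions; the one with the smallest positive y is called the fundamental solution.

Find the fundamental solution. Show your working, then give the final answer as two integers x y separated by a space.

1151 80

[14; 2,1,1,2,1,1,2,28] for √207; ℓ=8 ⇒ convergent index 7
a_0=14:  p_0=14·1+0=14,  q_0=14·0+1=1
a_1=2:  p_1=2·14+1=29,  q_1=2·1+0=2
a_2=1:  p_2=1·29+14=43,  q_2=1·2+1=3
a_3=1:  p_3=1·43+29=72,  q_3=1·3+2=5
a_4=2:  p_4=2·72+43=187,  q_4=2·5+3=13
a_5=1:  p_5=1·187+72=259,  q_5=1·13+5=18
a_6=1:  p_6=1·259+187=446,  q_6=1·18+13=31
a_7=2:  p_7=2·446+259=1151,  q_7=2·31+18=80
fundamental: x₁=1151, y₁=80  (since 1324801 − 207·6400 = 1)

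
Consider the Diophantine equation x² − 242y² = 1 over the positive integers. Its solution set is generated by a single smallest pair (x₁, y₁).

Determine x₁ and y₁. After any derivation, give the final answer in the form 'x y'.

19601 1260

√242 = [15; 1,1,3,1,14,1,3,1,1,30, …], period ℓ=10 (even) → k=9
k=0  a_k=15  p_k/q_k = 15/1
…
k=5  a_k=14  p_k/q_k = 2069/133
…
k=7  a_k=3  p_k/q_k = 8696/559
k=8  a_k=1  p_k/q_k = 10905/701
k=9  a_k=1  p_k/q_k = 19601/1260
(x₁, y₁) = (19601, 1260);  19601² − 242·1260² = 1 ✓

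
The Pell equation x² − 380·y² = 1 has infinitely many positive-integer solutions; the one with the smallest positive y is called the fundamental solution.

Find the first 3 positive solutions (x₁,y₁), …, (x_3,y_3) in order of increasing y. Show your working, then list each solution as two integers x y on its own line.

d=380: √d = [19; 2,38] (ℓ=2, even), read p_1/q_1
i=0: a=19 ⇒ p=19, q=1
i=1: a=2 ⇒ p=39, q=2
→ (39, 2).  Check: 39²=1521, 380·2²=1520, difference 1.
n=2: (39,2)∘(39,2) = (39·39+380·2·2, 39·2+2·39) = (3041,156)
n=3: (3041,156)∘(39,2) = (39·3041+380·2·156, 39·156+2·3041) = (237159,12166)

39 2
3041 156
237159 12166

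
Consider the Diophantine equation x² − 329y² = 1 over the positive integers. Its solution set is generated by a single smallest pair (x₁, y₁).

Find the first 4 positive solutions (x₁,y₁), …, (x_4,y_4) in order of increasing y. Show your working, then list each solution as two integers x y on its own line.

√329 = [18; 7,4,2,1,1,4,1,1,2,4,7,36, …], period ℓ=12 (even) → k=11
step 0: (18, 1)  from 18·(1,0) + (0,1)
step 1: (127, 7)  from 7·(18,1) + (1,0)
step 2: (526, 29)  from 4·(127,7) + (18,1)
step 3: (1179, 65)  from 2·(526,29) + (127,7)
step 4: (1705, 94)  from 1·(1179,65) + (526,29)
step 5: (2884, 159)  from 1·(1705,94) + (1179,65)
step 6: (13241, 730)  from 4·(2884,159) + (1705,94)
step 7: (16125, 889)  from 1·(13241,730) + (2884,159)
…
step 10: (328794, 18127)  from 4·(74857,4127) + (29366,1619)
step 11: (2376415, 131016)  from 7·(328794,18127) + (74857,4127)
→ (2376415, 131016).  Check: 2376415²=5647348252225, 329·131016²=5647348252224, difference 1.
k=2:  x_2 = 2376415·2376415+329·131016·131016 = 11294696504449,  y_2 = 2376415·131016+131016·2376415 = 622696775280
k=3:  x_3 = 2376415·11294696504449+329·131016·622696775280 = 53681772387237964255,  y_3 = 2376415·622696775280+131016·11294696504449 = 2959571914453911384
k=4:  x_4 = 2376415·53681772387237964255+329·131016·2959571914453911384 = 255140338255224918953587201,  y_4 = 2376415·2959571914453911384+131016·53681772387237964255 = 14066342182173360946441440

2376415 131016
11294696504449 622696775280
53681772387237964255 2959571914453911384
255140338255224918953587201 14066342182173360946441440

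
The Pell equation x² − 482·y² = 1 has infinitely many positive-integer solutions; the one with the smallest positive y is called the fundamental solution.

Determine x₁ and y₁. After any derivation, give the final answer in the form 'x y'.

√482 → a₀=21, period (1,20,1,42); ℓ=4 even so k=3
k=0  a_k=21  p_k/q_k = 21/1
…
k=2  a_k=20  p_k/q_k = 461/21
k=3  a_k=1  p_k/q_k = 483/22
→ (483, 22).  Check: 483²=233289, 482·22²=233288, difference 1.

483 22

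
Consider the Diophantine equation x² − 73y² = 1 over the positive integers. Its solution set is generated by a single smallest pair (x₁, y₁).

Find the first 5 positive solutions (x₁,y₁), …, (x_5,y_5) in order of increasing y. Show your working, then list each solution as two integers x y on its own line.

√73 → a₀=8, period (1,1,5,5,1,1,16); ℓ=7 odd so k=13
step 0: (8, 1)  from 8·(1,0) + (0,1)
step 1: (9, 1)  from 1·(8,1) + (1,0)
step 2: (17, 2)  from 1·(9,1) + (8,1)
step 3: (94, 11)  from 5·(17,2) + (9,1)
step 4: (487, 57)  from 5·(94,11) + (17,2)
…
step 6: (1068, 125)  from 1·(581,68) + (487,57)
…
step 10: (200767, 23498)  from 5·(36406,4261) + (18737,2193)
step 11: (1040241, 121751)  from 5·(200767,23498) + (36406,4261)
step 12: (1241008, 145249)  from 1·(1040241,121751) + (200767,23498)
step 13: (2281249, 267000)  from 1·(1241008,145249) + (1040241,121751)
fundamental: x₁=2281249, y₁=267000  (since 5204097000001 − 73·71289000000 = 1)
k=2:  x_2 = 2281249·2281249+73·267000·267000 = 10408194000001,  y_2 = 2281249·267000+267000·2281249 = 1218186966000
k=3:  x_3 = 2281249·10408194000001+73·267000·1218186966000 = 47487364308614281249,  y_3 = 2281249·1218186966000+267000·10408194000001 = 5557975596000801000
k=4:  x_4 = 2281249·47487364308614281249+73·267000·5557975596000801000 = 216661004683313632776000001,  y_4 = 2281249·5557975596000801000+267000·47487364308614281249 = 25358252540801244373932000
k=5:  x_5 = 2281249·216661004683313632776000001+73·267000·25358252540801244373932000 = 988515400545561595548925838281249,  y_5 = 2281249·25358252540801244373932000+267000·216661004683313632776000001 = 115696976500895037877980001335000

2281249 267000
10408194000001 1218186966000
47487364308614281249 5557975596000801000
216661004683313632776000001 25358252540801244373932000
988515400545561595548925838281249 115696976500895037877980001335000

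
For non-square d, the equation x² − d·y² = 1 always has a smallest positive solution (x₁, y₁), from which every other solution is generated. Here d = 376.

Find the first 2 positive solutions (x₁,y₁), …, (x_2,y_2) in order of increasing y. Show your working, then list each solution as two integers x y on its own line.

[19; 2,1,1,3,1,…,1,2,38] for √376; ℓ=16 ⇒ convergent index 15
i=0: a=19 ⇒ p=19, q=1
…
i=3: a=1 ⇒ p=97, q=5
i=4: a=3 ⇒ p=349, q=18
…
i=7: a=2 ⇒ p=2928, q=151
i=8: a=4 ⇒ p=12953, q=668
…
i=13: a=1 ⇒ p=468441, q=24158
i=14: a=1 ⇒ p=837427, q=43187
i=15: a=2 ⇒ p=2143295, q=110532
→ (2143295, 110532).  Check: 2143295²=4593713457025, 376·110532²=4593713457024, difference 1.
(2143295+110532√376)^2 = 9187426914049 + 473805365880√376

2143295 110532
9187426914049 473805365880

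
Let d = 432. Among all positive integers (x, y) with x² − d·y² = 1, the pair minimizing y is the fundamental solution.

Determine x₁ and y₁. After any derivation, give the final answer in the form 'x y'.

1351 65

d=432: √d = [20; 1,3,1,1,1,3,1,40] (ℓ=8, even), read p_7/q_7
k=0  a_k=20  p_k/q_k = 20/1
…
k=3  a_k=1  p_k/q_k = 104/5
k=4  a_k=1  p_k/q_k = 187/9
k=5  a_k=1  p_k/q_k = 291/14
k=6  a_k=3  p_k/q_k = 1060/51
k=7  a_k=1  p_k/q_k = 1351/65
(x₁, y₁) = (1351, 65);  1351² − 432·65² = 1 ✓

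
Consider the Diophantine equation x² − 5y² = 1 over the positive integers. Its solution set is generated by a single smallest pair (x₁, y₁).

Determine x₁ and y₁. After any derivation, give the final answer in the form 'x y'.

d=5: √d = [2; 4] (ℓ=1, odd), read p_1/q_1
step 0: (2, 1)  from 2·(1,0) + (0,1)
step 1: (9, 4)  from 4·(2,1) + (1,0)
(x₁, y₁) = (9, 4);  9² − 5·4² = 1 ✓

9 4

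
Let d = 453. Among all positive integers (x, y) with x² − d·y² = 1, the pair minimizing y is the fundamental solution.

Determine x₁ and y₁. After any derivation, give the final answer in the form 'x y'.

[21; 3,1,1,10,14,10,1,1,3,42] for √453; ℓ=10 ⇒ convergent index 9
k=0  a_k=21  p_k/q_k = 21/1
k=1  a_k=3  p_k/q_k = 64/3
…
k=3  a_k=1  p_k/q_k = 149/7
k=4  a_k=10  p_k/q_k = 1575/74
…
k=8  a_k=1  p_k/q_k = 469329/22051
k=9  a_k=3  p_k/q_k = 1653751/77700
→ (1653751, 77700).  Check: 1653751²=2734892370001, 453·77700²=2734892370000, difference 1.

1653751 77700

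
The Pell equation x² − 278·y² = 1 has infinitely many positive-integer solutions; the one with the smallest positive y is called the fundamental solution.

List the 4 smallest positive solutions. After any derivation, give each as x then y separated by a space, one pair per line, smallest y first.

2501 150
12510001 750300
62575022501 3753000450
313000250040001 18772507500600

d=278: √d = [16; 1,2,16,2,1,32] (ℓ=6, even), read p_5/q_5
k=0  a_k=16  p_k/q_k = 16/1
k=1  a_k=1  p_k/q_k = 17/1
…
k=3  a_k=16  p_k/q_k = 817/49
k=4  a_k=2  p_k/q_k = 1684/101
k=5  a_k=1  p_k/q_k = 2501/150
(x₁, y₁) = (2501, 150);  2501² − 278·150² = 1 ✓
(x_2, y_2) = (2501·2501 + 278·150·150, 2501·150 + 150·2501) = (12510001, 750300)
(x_3, y_3) = (2501·12510001 + 278·150·750300, 2501·750300 + 150·12510001) = (62575022501, 3753000450)
(x_4, y_4) = (2501·62575022501 + 278·150·3753000450, 2501·3753000450 + 150·62575022501) = (313000250040001, 18772507500600)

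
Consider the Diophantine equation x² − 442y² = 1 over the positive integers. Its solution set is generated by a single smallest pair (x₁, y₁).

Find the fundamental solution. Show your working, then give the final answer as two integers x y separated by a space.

883 42

d=442: √d = [21; 42] (ℓ=1, odd), read p_1/q_1
k=0  a_k=21  p_k/q_k = 21/1
k=1  a_k=42  p_k/q_k = 883/42
(x₁, y₁) = (883, 42);  883² − 442·42² = 1 ✓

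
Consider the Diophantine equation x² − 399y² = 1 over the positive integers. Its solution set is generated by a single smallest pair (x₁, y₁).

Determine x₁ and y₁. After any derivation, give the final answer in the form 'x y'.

√399 → a₀=19, period (1,38); ℓ=2 even so k=1
k=0  a_k=19  p_k/q_k = 19/1
k=1  a_k=1  p_k/q_k = 20/1
fundamental: x₁=20, y₁=1  (since 400 − 399·1 = 1)

20 1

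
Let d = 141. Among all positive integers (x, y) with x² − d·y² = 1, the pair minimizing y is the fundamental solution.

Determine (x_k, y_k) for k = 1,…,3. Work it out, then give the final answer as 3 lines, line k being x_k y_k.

√141 = [11; 1,6,1,22, …], period ℓ=4 (even) → k=3
i=0: a=11 ⇒ p=11, q=1
i=1: a=1 ⇒ p=12, q=1
i=2: a=6 ⇒ p=83, q=7
i=3: a=1 ⇒ p=95, q=8
→ (95, 8).  Check: 95²=9025, 141·8²=9024, difference 1.
n=2: (95,8)∘(95,8) = (95·95+141·8·8, 95·8+8·95) = (18049,1520)
n=3: (18049,1520)∘(95,8) = (95·18049+141·8·1520, 95·1520+8·18049) = (3429215,288792)

95 8
18049 1520
3429215 288792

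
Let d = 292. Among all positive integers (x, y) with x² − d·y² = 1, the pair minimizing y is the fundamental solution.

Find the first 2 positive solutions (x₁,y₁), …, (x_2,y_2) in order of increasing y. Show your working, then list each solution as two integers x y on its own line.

√292 = [17; 11,2,1,3,8,3,1,2,11,34, …], period ℓ=10 (even) → k=9
i=0: a=17 ⇒ p=17, q=1
i=1: a=11 ⇒ p=188, q=11
i=2: a=2 ⇒ p=393, q=23
…
i=5: a=8 ⇒ p=17669, q=1034
…
i=8: a=2 ⇒ p=200767, q=11749
i=9: a=11 ⇒ p=2281249, q=133500
(x₁, y₁) = (2281249, 133500);  2281249² − 292·133500² = 1 ✓
n=2: (2281249,133500)∘(2281249,133500) = (2281249·2281249+292·133500·133500, 2281249·133500+133500·2281249) = (10408194000001,609093483000)

2281249 133500
10408194000001 609093483000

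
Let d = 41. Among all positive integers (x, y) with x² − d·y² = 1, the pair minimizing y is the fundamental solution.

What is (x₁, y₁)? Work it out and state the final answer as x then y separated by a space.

2049 320

d=41: √d = [6; 2,2,12] (ℓ=3, odd), read p_5/q_5
step 0: (6, 1)  from 6·(1,0) + (0,1)
…
step 2: (32, 5)  from 2·(13,2) + (6,1)
step 3: (397, 62)  from 12·(32,5) + (13,2)
step 4: (826, 129)  from 2·(397,62) + (32,5)
step 5: (2049, 320)  from 2·(826,129) + (397,62)
→ (2049, 320).  Check: 2049²=4198401, 41·320²=4198400, difference 1.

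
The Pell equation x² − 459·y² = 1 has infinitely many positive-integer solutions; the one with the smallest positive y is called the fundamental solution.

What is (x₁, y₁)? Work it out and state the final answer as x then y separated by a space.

[21; 2,2,1,4,21,4,1,2,2,42] for √459; ℓ=10 ⇒ convergent index 9
a_0=21:  p_0=21·1+0=21,  q_0=21·0+1=1
a_1=2:  p_1=2·21+1=43,  q_1=2·1+0=2
…
a_5=21:  p_5=21·707+150=14997,  q_5=21·33+7=700
a_6=4:  p_6=4·14997+707=60695,  q_6=4·700+33=2833
a_7=1:  p_7=1·60695+14997=75692,  q_7=1·2833+700=3533
a_8=2:  p_8=2·75692+60695=212079,  q_8=2·3533+2833=9899
a_9=2:  p_9=2·212079+75692=499850,  q_9=2·9899+3533=23331
(x₁, y₁) = (499850, 23331);  499850² − 459·23331² = 1 ✓

499850 23331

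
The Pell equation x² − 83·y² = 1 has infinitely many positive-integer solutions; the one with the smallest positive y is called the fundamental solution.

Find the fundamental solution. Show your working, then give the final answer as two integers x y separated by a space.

82 9

[9; 9,18] for √83; ℓ=2 ⇒ convergent index 1
a_0=9:  p_0=9·1+0=9,  q_0=9·0+1=1
a_1=9:  p_1=9·9+1=82,  q_1=9·1+0=9
→ (82, 9).  Check: 82²=6724, 83·9²=6723, difference 1.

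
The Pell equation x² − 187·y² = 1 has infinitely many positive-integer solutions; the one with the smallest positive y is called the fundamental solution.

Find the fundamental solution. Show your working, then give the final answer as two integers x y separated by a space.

√187 → a₀=13, period (1,2,13,2,1,26); ℓ=6 even so k=5
a_0=13:  p_0=13·1+0=13,  q_0=13·0+1=1
…
a_4=2:  p_4=2·547+41=1135,  q_4=2·40+3=83
a_5=1:  p_5=1·1135+547=1682,  q_5=1·83+40=123
→ (1682, 123).  Check: 1682²=2829124, 187·123²=2829123, difference 1.

1682 123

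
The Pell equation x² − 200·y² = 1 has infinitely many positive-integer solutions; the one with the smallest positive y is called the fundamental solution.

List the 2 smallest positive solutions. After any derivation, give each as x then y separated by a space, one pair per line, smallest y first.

[14; 7,28] for √200; ℓ=2 ⇒ convergent index 1
step 0: (14, 1)  from 14·(1,0) + (0,1)
step 1: (99, 7)  from 7·(14,1) + (1,0)
fundamental: x₁=99, y₁=7  (since 9801 − 200·49 = 1)
(99+7√200)^2 = 19601 + 1386√200

99 7
19601 1386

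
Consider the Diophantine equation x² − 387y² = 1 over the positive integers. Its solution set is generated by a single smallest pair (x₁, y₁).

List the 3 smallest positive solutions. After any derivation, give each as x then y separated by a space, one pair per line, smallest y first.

√387 → a₀=19, period (1,2,19,2,1,38); ℓ=6 even so k=5
a_0=19:  p_0=19·1+0=19,  q_0=19·0+1=1
…
a_3=19:  p_3=19·59+20=1141,  q_3=19·3+1=58
a_4=2:  p_4=2·1141+59=2341,  q_4=2·58+3=119
a_5=1:  p_5=1·2341+1141=3482,  q_5=1·119+58=177
(x₁, y₁) = (3482, 177);  3482² − 387·177² = 1 ✓
(3482+177√387)^2 = 24248647 + 1232628√387
(3482+177√387)^3 = 168867574226 + 8584021215√387

3482 177
24248647 1232628
168867574226 8584021215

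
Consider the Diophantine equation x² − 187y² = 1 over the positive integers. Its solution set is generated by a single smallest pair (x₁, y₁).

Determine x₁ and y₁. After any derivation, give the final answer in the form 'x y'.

1682 123

√187 = [13; 1,2,13,2,1,26, …], period ℓ=6 (even) → k=5
step 0: (13, 1)  from 13·(1,0) + (0,1)
step 1: (14, 1)  from 1·(13,1) + (1,0)
step 2: (41, 3)  from 2·(14,1) + (13,1)
step 3: (547, 40)  from 13·(41,3) + (14,1)
step 4: (1135, 83)  from 2·(547,40) + (41,3)
step 5: (1682, 123)  from 1·(1135,83) + (547,40)
(x₁, y₁) = (1682, 123);  1682² − 187·123² = 1 ✓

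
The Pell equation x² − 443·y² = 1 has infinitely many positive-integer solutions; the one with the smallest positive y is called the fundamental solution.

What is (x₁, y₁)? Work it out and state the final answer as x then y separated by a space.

442 21

[21; 21,42] for √443; ℓ=2 ⇒ convergent index 1
a_0=21:  p_0=21·1+0=21,  q_0=21·0+1=1
a_1=21:  p_1=21·21+1=442,  q_1=21·1+0=21
fundamental: x₁=442, y₁=21  (since 195364 − 443·441 = 1)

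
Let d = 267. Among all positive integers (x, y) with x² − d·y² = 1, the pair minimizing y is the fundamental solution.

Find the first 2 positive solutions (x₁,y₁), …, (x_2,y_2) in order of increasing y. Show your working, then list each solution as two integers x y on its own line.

√267 → a₀=16, period (2,1,15,1,2,32); ℓ=6 even so k=5
i=0: a=16 ⇒ p=16, q=1
i=1: a=2 ⇒ p=33, q=2
i=2: a=1 ⇒ p=49, q=3
i=3: a=15 ⇒ p=768, q=47
i=4: a=1 ⇒ p=817, q=50
i=5: a=2 ⇒ p=2402, q=147
(x₁, y₁) = (2402, 147);  2402² − 267·147² = 1 ✓
k=2:  x_2 = 2402·2402+267·147·147 = 11539207,  y_2 = 2402·147+147·2402 = 706188

2402 147
11539207 706188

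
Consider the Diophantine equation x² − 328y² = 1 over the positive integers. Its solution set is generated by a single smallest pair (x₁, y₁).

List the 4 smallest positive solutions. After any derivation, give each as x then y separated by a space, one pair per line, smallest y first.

√328 → a₀=18, period (9,36); ℓ=2 even so k=1
i=0: a=18 ⇒ p=18, q=1
i=1: a=9 ⇒ p=163, q=9
fundamental: x₁=163, y₁=9  (since 26569 − 328·81 = 1)
n=2: (163,9)∘(163,9) = (163·163+328·9·9, 163·9+9·163) = (53137,2934)
n=3: (53137,2934)∘(163,9) = (163·53137+328·9·2934, 163·2934+9·53137) = (17322499,956475)
n=4: (17322499,956475)∘(163,9) = (163·17322499+328·9·956475, 163·956475+9·17322499) = (5647081537,311807916)

163 9
53137 2934
17322499 956475
5647081537 311807916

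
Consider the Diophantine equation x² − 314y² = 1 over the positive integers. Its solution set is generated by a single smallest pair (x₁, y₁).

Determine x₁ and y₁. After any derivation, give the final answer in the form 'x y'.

d=314: √d = [17; 1,2,1,1,2,1,34] (ℓ=7, odd), read p_13/q_13
step 0: (17, 1)  from 17·(1,0) + (0,1)
step 1: (18, 1)  from 1·(17,1) + (1,0)
step 2: (53, 3)  from 2·(18,1) + (17,1)
…
step 5: (319, 18)  from 2·(124,7) + (71,4)
…
step 7: (15381, 868)  from 34·(443,25) + (319,18)
…
step 9: (47029, 2654)  from 2·(15824,893) + (15381,868)
…
step 12: (282617, 15949)  from 2·(109882,6201) + (62853,3547)
step 13: (392499, 22150)  from 1·(282617,15949) + (109882,6201)
→ (392499, 22150).  Check: 392499²=154055465001, 314·22150²=154055465000, difference 1.

392499 22150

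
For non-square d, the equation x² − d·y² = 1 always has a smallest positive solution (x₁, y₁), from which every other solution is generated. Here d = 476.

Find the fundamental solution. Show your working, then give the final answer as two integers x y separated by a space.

[21; 1,4,2,10,2,4,1,42] for √476; ℓ=8 ⇒ convergent index 7
k=0  a_k=21  p_k/q_k = 21/1
…
k=2  a_k=4  p_k/q_k = 109/5
k=3  a_k=2  p_k/q_k = 240/11
k=4  a_k=10  p_k/q_k = 2509/115
k=5  a_k=2  p_k/q_k = 5258/241
k=6  a_k=4  p_k/q_k = 23541/1079
k=7  a_k=1  p_k/q_k = 28799/1320
→ (28799, 1320).  Check: 28799²=829382401, 476·1320²=829382400, difference 1.

28799 1320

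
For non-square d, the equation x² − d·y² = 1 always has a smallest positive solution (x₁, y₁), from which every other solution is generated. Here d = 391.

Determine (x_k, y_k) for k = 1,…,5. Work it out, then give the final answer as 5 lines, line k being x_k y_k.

7338680 371133
107712448284799 5447252648880
1580934379957370111960 79951288138564985667
23203943031010998074028940801 1173473838473442730776750240
340572625285638001757449457184853400 17223497977856489447705304337580733

√391 = [19; 1,3,2,2,1,…,3,1,38, …], period ℓ=16 (even) → k=15
k=0  a_k=19  p_k/q_k = 19/1
…
k=3  a_k=2  p_k/q_k = 178/9
k=4  a_k=2  p_k/q_k = 435/22
k=5  a_k=1  p_k/q_k = 613/31
k=6  a_k=1  p_k/q_k = 1048/53
k=7  a_k=2  p_k/q_k = 2709/137
k=8  a_k=19  p_k/q_k = 52519/2656
k=9  a_k=2  p_k/q_k = 107747/5449
k=10  a_k=1  p_k/q_k = 160266/8105
k=11  a_k=1  p_k/q_k = 268013/13554
…
k=13  a_k=2  p_k/q_k = 1660597/83980
k=14  a_k=3  p_k/q_k = 5678083/287153
k=15  a_k=1  p_k/q_k = 7338680/371133
→ (7338680, 371133).  Check: 7338680²=53856224142400, 391·371133²=53856224142399, difference 1.
k=2:  x_2 = 7338680·7338680+391·371133·371133 = 107712448284799,  y_2 = 7338680·371133+371133·7338680 = 5447252648880
k=3:  x_3 = 7338680·107712448284799+391·371133·5447252648880 = 1580934379957370111960,  y_3 = 7338680·5447252648880+371133·107712448284799 = 79951288138564985667
k=4:  x_4 = 7338680·1580934379957370111960+391·371133·79951288138564985667 = 23203943031010998074028940801,  y_4 = 7338680·79951288138564985667+371133·1580934379957370111960 = 1173473838473442730776750240
k=5:  x_5 = 7338680·23203943031010998074028940801+391·371133·1173473838473442730776750240 = 340572625285638001757449457184853400,  y_5 = 7338680·1173473838473442730776750240+371133·23203943031010998074028940801 = 17223497977856489447705304337580733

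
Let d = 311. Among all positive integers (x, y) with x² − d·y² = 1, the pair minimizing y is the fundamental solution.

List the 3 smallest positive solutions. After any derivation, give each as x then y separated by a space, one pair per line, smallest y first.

16883880 957397
570130807708799 32329152120720
19252040283316857636360 1091683049815963029803

[17; 1,1,1,2,1,…,1,1,34] for √311; ℓ=16 ⇒ convergent index 15
step 0: (17, 1)  from 17·(1,0) + (0,1)
…
step 3: (53, 3)  from 1·(35,2) + (18,1)
…
step 5: (194, 11)  from 1·(141,8) + (53,3)
…
step 7: (4109, 233)  from 3·(1305,74) + (194,11)
…
step 10: (1376656, 78063)  from 6·(217583,12338) + (71158,4035)
step 11: (1594239, 90401)  from 1·(1376656,78063) + (217583,12338)
…
step 13: (6159373, 349266)  from 1·(4565134,258865) + (1594239,90401)
step 14: (10724507, 608131)  from 1·(6159373,349266) + (4565134,258865)
step 15: (16883880, 957397)  from 1·(10724507,608131) + (6159373,349266)
fundamental: x₁=16883880, y₁=957397  (since 285065403854400 − 311·916609015609 = 1)
k=2:  x_2 = 16883880·16883880+311·957397·957397 = 570130807708799,  y_2 = 16883880·957397+957397·16883880 = 32329152120720
k=3:  x_3 = 16883880·570130807708799+311·957397·32329152120720 = 19252040283316857636360,  y_3 = 16883880·32329152120720+957397·570130807708799 = 1091683049815963029803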